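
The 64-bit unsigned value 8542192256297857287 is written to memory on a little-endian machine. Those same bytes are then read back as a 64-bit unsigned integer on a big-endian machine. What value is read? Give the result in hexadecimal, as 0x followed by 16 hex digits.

8542192256297857287 in 64-bit hexadecimal is 0x768BF6993FB9F107.
Stored little-endian, the bytes at ascending addresses are 07 F1 B9 3F 99 F6 8B 76.
Read back as big-endian, the last byte is least significant, giving 0x07F1B93F99F68B76.

0x07F1B93F99F68B76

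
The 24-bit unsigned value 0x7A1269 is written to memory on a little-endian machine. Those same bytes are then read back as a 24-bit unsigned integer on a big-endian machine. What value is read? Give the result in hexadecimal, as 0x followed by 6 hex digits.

Stored little-endian, the bytes at ascending addresses are 69 12 7A.
Read back as big-endian, the last byte is least significant, giving 0x69127A.

0x69127A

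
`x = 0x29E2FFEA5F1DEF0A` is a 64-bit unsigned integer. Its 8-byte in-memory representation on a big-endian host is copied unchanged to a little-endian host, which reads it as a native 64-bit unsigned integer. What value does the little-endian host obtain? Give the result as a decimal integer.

787880757614862889

Stored big-endian, the bytes at ascending addresses are 29 E2 FF EA 5F 1D EF 0A.
Read back as little-endian, the first byte is least significant, giving 0x0AEF1D5FEAFFE229.
0x0AEF1D5FEAFFE229 = 787880757614862889.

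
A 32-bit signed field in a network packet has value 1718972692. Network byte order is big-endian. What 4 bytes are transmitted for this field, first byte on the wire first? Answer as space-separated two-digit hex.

66 75 71 14

1718972692 in hexadecimal, padded to 32 bits, is 0x66757114.
Split into bytes (most-significant first): 66 75 71 14.
Big-endian stores the most-significant byte at the lowest address.
So the memory order matches the most-significant-first order: 66 75 71 14.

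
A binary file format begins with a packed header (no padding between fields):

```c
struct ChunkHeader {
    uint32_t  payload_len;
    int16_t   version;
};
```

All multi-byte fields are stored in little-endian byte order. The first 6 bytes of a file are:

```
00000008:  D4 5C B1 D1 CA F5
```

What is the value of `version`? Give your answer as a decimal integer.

`version` follows `payload_len` (4 bytes), so it starts at byte offset 4 and occupies 2 bytes.
Bytes at offsets 4..5: CA F5.
Little-endian stores the least-significant byte at the lowest address.
Reassemble most-significant byte first: F5 CA → 0xF5CA.
Top bit is set, so as a signed 16-bit value this is 0xF5CA − 2^16 = -2614.

-2614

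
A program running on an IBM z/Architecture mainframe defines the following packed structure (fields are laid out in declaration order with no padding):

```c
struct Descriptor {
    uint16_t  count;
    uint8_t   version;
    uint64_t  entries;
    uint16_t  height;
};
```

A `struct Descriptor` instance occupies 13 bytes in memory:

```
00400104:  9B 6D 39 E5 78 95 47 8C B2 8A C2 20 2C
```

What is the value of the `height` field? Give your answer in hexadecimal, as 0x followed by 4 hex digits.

0x202C

`height` follows `count` (2 B), `version` (1 B), `entries` (8 B), so it starts at offset 2 + 1 + 8 = 11 and occupies 2 bytes.
Bytes at offsets 11..12: 20 2C.
Big-endian stores the most-significant byte at the lowest address.
The bytes are already most-significant first: 0x202C.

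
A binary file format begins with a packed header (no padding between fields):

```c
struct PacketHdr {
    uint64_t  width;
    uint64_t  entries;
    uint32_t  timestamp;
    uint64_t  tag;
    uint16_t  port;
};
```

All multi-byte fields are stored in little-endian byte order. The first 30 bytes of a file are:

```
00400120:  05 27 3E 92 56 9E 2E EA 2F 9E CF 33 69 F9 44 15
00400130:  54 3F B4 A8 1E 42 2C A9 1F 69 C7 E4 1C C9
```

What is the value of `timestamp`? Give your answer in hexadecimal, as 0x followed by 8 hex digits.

`timestamp` follows `width` (8 B), `entries` (8 B), so it starts at offset 8 + 8 = 16 and occupies 4 bytes.
Bytes at offsets 16..19: 54 3F B4 A8.
Little-endian stores the least-significant byte at the lowest address.
Reassemble most-significant byte first: A8 B4 3F 54 → 0xA8B43F54.

0xA8B43F54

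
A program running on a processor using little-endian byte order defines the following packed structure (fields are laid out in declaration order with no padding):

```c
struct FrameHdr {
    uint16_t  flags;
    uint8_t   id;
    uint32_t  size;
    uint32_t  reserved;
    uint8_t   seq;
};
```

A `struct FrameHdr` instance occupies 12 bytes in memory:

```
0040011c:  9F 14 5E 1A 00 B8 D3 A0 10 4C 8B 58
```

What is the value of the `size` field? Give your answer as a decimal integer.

3552051226

`size` follows `flags` (2 B), `id` (1 B), so it starts at offset 2 + 1 = 3 and occupies 4 bytes.
Bytes at offsets 3..6: 1A 00 B8 D3.
Little-endian stores the least-significant byte at the lowest address.
Reassemble most-significant byte first: D3 B8 00 1A → 0xD3B8001A.
0xD3B8001A = 3552051226.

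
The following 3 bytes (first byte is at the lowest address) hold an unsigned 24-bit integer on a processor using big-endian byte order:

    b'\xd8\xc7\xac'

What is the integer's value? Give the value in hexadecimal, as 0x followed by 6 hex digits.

Big-endian: lowest address holds the most-significant byte.
The bytes are already most-significant first: 0xD8C7AC.

0xD8C7AC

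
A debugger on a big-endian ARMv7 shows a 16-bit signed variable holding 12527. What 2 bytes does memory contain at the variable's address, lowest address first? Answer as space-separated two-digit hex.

12527 in hexadecimal, padded to 16 bits, is 0x30EF.
Split into bytes (most-significant first): 30 EF.
In big-endian order the high byte comes first in memory.
So the memory order matches the most-significant-first order: 30 EF.

30 EF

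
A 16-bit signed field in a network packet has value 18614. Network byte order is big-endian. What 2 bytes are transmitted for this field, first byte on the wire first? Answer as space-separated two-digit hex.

48 B6

18614 in hexadecimal, padded to 16 bits, is 0x48B6.
Split into bytes (most-significant first): 48 B6.
Big-endian: lowest address holds the most-significant byte.
So the memory order matches the most-significant-first order: 48 B6.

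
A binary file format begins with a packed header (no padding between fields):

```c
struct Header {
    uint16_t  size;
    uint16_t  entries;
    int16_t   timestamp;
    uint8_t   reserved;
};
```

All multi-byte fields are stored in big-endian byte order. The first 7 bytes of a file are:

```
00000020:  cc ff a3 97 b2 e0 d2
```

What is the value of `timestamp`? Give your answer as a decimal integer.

`timestamp` follows `size` (2 B), `entries` (2 B), so it starts at offset 2 + 2 = 4 and occupies 2 bytes.
Bytes at offsets 4..5: B2 E0.
Big-endian stores the most-significant byte at the lowest address.
The bytes are already most-significant first: 0xB2E0.
Top bit is set, so as a signed 16-bit value this is 0xB2E0 − 2^16 = -19744.

-19744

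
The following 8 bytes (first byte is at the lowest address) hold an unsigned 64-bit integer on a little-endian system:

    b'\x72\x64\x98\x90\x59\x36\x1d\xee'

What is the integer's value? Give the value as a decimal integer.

17157929913657353330

Little-endian stores the least-significant byte at the lowest address.
Reassemble most-significant byte first: EE 1D 36 59 90 98 64 72 → 0xEE1D365990986472.
0xEE1D365990986472 = 17157929913657353330.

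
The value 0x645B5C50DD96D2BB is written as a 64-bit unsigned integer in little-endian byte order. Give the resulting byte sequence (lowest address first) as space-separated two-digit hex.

BB D2 96 DD 50 5C 5B 64

Split into bytes (most-significant first): 64 5B 5C 50 DD 96 D2 BB.
In little-endian order the low byte comes first in memory.
So at ascending addresses the bytes are BB D2 96 DD 50 5C 5B 64.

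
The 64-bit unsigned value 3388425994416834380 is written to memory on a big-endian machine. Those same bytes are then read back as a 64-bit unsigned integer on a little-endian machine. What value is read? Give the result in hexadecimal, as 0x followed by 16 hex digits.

3388425994416834380 in 64-bit hexadecimal is 0x2F061B7D40EA474C.
Stored big-endian, the bytes at ascending addresses are 2F 06 1B 7D 40 EA 47 4C.
Read back as little-endian, the first byte is least significant, giving 0x4C47EA407D1B062F.

0x4C47EA407D1B062F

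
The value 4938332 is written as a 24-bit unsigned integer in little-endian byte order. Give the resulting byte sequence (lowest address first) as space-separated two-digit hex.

4938332 in hexadecimal, padded to 24 bits, is 0x4B5A5C.
Split into bytes (most-significant first): 4B 5A 5C.
In little-endian order the low byte comes first in memory.
So at ascending addresses the bytes are 5C 5A 4B.

5C 5A 4B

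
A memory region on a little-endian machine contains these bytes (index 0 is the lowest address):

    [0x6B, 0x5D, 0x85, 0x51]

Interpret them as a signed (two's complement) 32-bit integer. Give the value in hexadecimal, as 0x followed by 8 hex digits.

0x51855D6B

Little-endian: lowest address holds the least-significant byte.
Reassemble most-significant byte first: 51 85 5D 6B → 0x51855D6B.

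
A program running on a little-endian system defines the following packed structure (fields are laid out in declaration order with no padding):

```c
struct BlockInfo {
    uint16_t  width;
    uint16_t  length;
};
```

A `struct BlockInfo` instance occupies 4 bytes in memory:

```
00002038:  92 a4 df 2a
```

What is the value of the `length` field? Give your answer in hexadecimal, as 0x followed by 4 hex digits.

`length` follows `width` (2 bytes), so it starts at byte offset 2 and occupies 2 bytes.
Bytes at offsets 2..3: DF 2A.
Little-endian stores the least-significant byte at the lowest address.
Reassemble most-significant byte first: 2A DF → 0x2ADF.

0x2ADF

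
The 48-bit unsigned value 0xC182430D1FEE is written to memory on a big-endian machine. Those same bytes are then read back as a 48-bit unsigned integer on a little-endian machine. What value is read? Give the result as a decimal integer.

261817133925057

Stored big-endian, the bytes at ascending addresses are C1 82 43 0D 1F EE.
Read back as little-endian, the first byte is least significant, giving 0xEE1F0D4382C1.
0xEE1F0D4382C1 = 261817133925057.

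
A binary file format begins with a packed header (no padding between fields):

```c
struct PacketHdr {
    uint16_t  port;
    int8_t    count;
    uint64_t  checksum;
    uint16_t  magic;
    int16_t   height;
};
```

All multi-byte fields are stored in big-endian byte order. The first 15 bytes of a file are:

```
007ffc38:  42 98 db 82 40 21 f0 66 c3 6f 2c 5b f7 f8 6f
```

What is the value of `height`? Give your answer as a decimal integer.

`height` follows `port` (2 B), `count` (1 B), `checksum` (8 B), `magic` (2 B), so it starts at offset 2 + 1 + 8 + 2 = 13 and occupies 2 bytes.
Bytes at offsets 13..14: F8 6F.
In big-endian order the high byte comes first in memory.
The bytes are already most-significant first: 0xF86F.
Top bit is set, so as a signed 16-bit value this is 0xF86F − 2^16 = -1937.

-1937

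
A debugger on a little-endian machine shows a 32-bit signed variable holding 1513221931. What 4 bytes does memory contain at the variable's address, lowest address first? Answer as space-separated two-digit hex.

1513221931 in hexadecimal, padded to 32 bits, is 0x5A31EF2B.
Split into bytes (most-significant first): 5A 31 EF 2B.
Little-endian stores the least-significant byte at the lowest address.
So at ascending addresses the bytes are 2B EF 31 5A.

2B EF 31 5A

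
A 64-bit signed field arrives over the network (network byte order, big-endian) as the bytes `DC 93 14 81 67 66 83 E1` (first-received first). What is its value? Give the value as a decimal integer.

-2552674017770830879

In big-endian order the high byte comes first in memory.
The bytes are already most-significant first: 0xDC931481676683E1.
Top bit is set, so as a signed 64-bit value this is 0xDC931481676683E1 − 2^64 = -2552674017770830879.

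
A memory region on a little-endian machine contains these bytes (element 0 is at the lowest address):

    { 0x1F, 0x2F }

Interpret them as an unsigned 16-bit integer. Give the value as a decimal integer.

Little-endian: lowest address holds the least-significant byte.
Reassemble most-significant byte first: 2F 1F → 0x2F1F.
0x2F1F = 12063.

12063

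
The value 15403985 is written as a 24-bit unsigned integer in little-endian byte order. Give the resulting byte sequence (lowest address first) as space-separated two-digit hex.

15403985 in hexadecimal, padded to 24 bits, is 0xEB0BD1.
Split into bytes (most-significant first): EB 0B D1.
In little-endian order the low byte comes first in memory.
So at ascending addresses the bytes are D1 0B EB.

D1 0B EB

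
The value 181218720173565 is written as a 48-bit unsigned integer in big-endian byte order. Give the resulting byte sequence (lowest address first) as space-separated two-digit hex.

A4 D1 45 71 4D FD

181218720173565 in hexadecimal, padded to 48 bits, is 0xA4D145714DFD.
Split into bytes (most-significant first): A4 D1 45 71 4D FD.
Big-endian: lowest address holds the most-significant byte.
So the memory order matches the most-significant-first order: A4 D1 45 71 4D FD.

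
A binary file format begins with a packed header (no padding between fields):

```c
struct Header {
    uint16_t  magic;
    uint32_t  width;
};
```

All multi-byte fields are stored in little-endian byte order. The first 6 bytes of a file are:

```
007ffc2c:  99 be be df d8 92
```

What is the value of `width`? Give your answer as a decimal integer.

`width` follows `magic` (2 bytes), so it starts at byte offset 2 and occupies 4 bytes.
Bytes at offsets 2..5: BE DF D8 92.
Little-endian: lowest address holds the least-significant byte.
Reassemble most-significant byte first: 92 D8 DF BE → 0x92D8DFBE.
0x92D8DFBE = 2463686590.

2463686590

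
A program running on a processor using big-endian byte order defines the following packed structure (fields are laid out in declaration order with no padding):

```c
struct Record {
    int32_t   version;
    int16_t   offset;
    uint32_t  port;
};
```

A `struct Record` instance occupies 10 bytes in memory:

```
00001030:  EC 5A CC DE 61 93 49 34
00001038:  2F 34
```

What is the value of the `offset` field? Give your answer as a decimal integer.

`offset` follows `version` (4 bytes), so it starts at byte offset 4 and occupies 2 bytes.
Bytes at offsets 4..5: 61 93.
In big-endian order the high byte comes first in memory.
The bytes are already most-significant first: 0x6193.
0x6193 = 24979.

24979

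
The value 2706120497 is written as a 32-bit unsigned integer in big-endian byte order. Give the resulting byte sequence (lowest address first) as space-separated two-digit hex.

A1 4C 1F 31

2706120497 in hexadecimal, padded to 32 bits, is 0xA14C1F31.
Split into bytes (most-significant first): A1 4C 1F 31.
In big-endian order the high byte comes first in memory.
So the memory order matches the most-significant-first order: A1 4C 1F 31.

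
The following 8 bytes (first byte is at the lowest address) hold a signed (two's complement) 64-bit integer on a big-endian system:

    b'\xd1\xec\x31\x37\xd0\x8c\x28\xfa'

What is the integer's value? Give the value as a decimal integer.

-3320224709487089414

Big-endian: lowest address holds the most-significant byte.
The bytes are already most-significant first: 0xD1EC3137D08C28FA.
Top bit is set, so as a signed 64-bit value this is 0xD1EC3137D08C28FA − 2^64 = -3320224709487089414.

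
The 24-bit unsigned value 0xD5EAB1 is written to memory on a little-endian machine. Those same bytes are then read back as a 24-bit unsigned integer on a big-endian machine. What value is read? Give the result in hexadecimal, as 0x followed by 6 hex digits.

Stored little-endian, the bytes at ascending addresses are B1 EA D5.
Read back as big-endian, the last byte is least significant, giving 0xB1EAD5.

0xB1EAD5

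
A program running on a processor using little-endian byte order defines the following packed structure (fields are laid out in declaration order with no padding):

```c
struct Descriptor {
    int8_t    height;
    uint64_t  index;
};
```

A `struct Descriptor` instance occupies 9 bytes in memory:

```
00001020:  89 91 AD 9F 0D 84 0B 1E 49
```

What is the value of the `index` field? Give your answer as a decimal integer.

`index` follows `height` (1 byte), so it starts at byte offset 1 and occupies 8 bytes.
Bytes at offsets 1..8: 91 AD 9F 0D 84 0B 1E 49.
Little-endian stores the least-significant byte at the lowest address.
Reassemble most-significant byte first: 49 1E 0B 84 0D 9F AD 91 → 0x491E0B840D9FAD91.
0x491E0B840D9FAD91 = 5268661275862216081.

5268661275862216081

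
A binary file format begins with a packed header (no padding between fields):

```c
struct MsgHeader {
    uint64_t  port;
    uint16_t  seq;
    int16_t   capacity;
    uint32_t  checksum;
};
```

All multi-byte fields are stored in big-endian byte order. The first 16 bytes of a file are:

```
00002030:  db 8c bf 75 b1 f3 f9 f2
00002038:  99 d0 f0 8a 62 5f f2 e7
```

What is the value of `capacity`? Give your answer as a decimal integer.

`capacity` follows `port` (8 B), `seq` (2 B), so it starts at offset 8 + 2 = 10 and occupies 2 bytes.
Bytes at offsets 10..11: F0 8A.
In big-endian order the high byte comes first in memory.
The bytes are already most-significant first: 0xF08A.
Top bit is set, so as a signed 16-bit value this is 0xF08A − 2^16 = -3958.

-3958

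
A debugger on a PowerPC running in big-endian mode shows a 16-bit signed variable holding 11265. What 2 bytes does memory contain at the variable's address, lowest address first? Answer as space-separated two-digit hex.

11265 in hexadecimal, padded to 16 bits, is 0x2C01.
Split into bytes (most-significant first): 2C 01.
In big-endian order the high byte comes first in memory.
So the memory order matches the most-significant-first order: 2C 01.

2C 01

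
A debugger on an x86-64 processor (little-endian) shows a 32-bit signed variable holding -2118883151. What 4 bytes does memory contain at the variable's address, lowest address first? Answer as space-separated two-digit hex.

B1 68 B4 81

Two's complement of -2118883151 in 32 bits: 2118883151 = 0x7E4B974F; invert → 0x81B468B0; add 1 → 0x81B468B1.
Split into bytes (most-significant first): 81 B4 68 B1.
Little-endian stores the least-significant byte at the lowest address.
So at ascending addresses the bytes are B1 68 B4 81.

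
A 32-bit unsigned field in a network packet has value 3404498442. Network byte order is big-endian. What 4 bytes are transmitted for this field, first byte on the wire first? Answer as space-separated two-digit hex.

CA EC 86 0A

3404498442 in hexadecimal, padded to 32 bits, is 0xCAEC860A.
Split into bytes (most-significant first): CA EC 86 0A.
Big-endian: lowest address holds the most-significant byte.
So the memory order matches the most-significant-first order: CA EC 86 0A.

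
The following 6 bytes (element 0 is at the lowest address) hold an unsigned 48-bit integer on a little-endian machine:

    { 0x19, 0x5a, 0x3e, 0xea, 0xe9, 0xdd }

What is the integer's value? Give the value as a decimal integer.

243996727073305

Little-endian stores the least-significant byte at the lowest address.
Reassemble most-significant byte first: DD E9 EA 3E 5A 19 → 0xDDE9EA3E5A19.
0xDDE9EA3E5A19 = 243996727073305.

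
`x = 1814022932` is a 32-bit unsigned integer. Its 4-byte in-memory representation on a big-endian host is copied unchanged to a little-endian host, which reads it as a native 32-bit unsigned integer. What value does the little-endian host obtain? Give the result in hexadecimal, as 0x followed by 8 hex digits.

1814022932 in 32-bit hexadecimal is 0x6C1FCB14.
Stored big-endian, the bytes at ascending addresses are 6C 1F CB 14.
Read back as little-endian, the first byte is least significant, giving 0x14CB1F6C.

0x14CB1F6C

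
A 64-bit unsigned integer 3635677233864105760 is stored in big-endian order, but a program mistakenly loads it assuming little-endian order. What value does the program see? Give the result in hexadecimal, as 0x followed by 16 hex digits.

3635677233864105760 in 64-bit hexadecimal is 0x3274852E7A71DF20.
Stored big-endian, the bytes at ascending addresses are 32 74 85 2E 7A 71 DF 20.
Read back as little-endian, the first byte is least significant, giving 0x20DF717A2E857432.

0x20DF717A2E857432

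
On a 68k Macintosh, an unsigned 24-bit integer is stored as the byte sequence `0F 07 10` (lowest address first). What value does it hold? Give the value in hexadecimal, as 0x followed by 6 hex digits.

In big-endian order the high byte comes first in memory.
The bytes are already most-significant first: 0x0F0710.

0x0F0710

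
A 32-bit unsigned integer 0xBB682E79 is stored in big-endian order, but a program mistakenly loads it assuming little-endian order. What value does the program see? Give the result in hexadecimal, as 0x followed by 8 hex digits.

0x792E68BB

Stored big-endian, the bytes at ascending addresses are BB 68 2E 79.
Read back as little-endian, the first byte is least significant, giving 0x792E68BB.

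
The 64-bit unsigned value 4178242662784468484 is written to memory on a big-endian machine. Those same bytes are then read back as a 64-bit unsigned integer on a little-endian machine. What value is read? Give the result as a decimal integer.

4178242662784468484 in 64-bit hexadecimal is 0x39FC199084A68604.
Stored big-endian, the bytes at ascending addresses are 39 FC 19 90 84 A6 86 04.
Read back as little-endian, the first byte is least significant, giving 0x0486A6849019FC39.
0x0486A6849019FC39 = 326131111314455609.

326131111314455609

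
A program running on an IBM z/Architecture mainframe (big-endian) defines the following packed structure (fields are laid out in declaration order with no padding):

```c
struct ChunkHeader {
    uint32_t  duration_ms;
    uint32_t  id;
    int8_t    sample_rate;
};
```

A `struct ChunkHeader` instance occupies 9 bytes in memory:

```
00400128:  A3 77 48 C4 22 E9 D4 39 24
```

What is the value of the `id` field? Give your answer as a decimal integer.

`id` follows `duration_ms` (4 bytes), so it starts at byte offset 4 and occupies 4 bytes.
Bytes at offsets 4..7: 22 E9 D4 39.
In big-endian order the high byte comes first in memory.
The bytes are already most-significant first: 0x22E9D439.
0x22E9D439 = 585749561.

585749561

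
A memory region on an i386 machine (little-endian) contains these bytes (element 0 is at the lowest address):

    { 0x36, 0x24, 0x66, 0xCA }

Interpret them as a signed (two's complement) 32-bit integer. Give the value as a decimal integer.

-899275722

Little-endian stores the least-significant byte at the lowest address.
Reassemble most-significant byte first: CA 66 24 36 → 0xCA662436.
Top bit is set, so as a signed 32-bit value this is 0xCA662436 − 2^32 = -899275722.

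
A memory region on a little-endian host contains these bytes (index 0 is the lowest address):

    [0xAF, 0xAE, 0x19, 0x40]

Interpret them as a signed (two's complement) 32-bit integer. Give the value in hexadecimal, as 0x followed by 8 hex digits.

0x4019AEAF

Little-endian stores the least-significant byte at the lowest address.
Reassemble most-significant byte first: 40 19 AE AF → 0x4019AEAF.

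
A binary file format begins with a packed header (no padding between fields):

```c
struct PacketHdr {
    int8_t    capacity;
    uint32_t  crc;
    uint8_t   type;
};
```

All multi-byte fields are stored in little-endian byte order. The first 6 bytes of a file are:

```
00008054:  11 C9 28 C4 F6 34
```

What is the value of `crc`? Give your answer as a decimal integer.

`crc` follows `capacity` (1 byte), so it starts at byte offset 1 and occupies 4 bytes.
Bytes at offsets 1..4: C9 28 C4 F6.
Little-endian: lowest address holds the least-significant byte.
Reassemble most-significant byte first: F6 C4 28 C9 → 0xF6C428C9.
0xF6C428C9 = 4140050633.

4140050633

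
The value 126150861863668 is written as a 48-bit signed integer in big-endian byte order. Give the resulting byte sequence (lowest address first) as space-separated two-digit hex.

72 BB C9 4F 3A F4

126150861863668 in hexadecimal, padded to 48 bits, is 0x72BBC94F3AF4.
Split into bytes (most-significant first): 72 BB C9 4F 3A F4.
Big-endian stores the most-significant byte at the lowest address.
So the memory order matches the most-significant-first order: 72 BB C9 4F 3A F4.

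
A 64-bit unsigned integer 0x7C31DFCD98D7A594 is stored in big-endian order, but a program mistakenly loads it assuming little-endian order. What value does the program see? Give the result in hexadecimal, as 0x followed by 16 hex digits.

Stored big-endian, the bytes at ascending addresses are 7C 31 DF CD 98 D7 A5 94.
Read back as little-endian, the first byte is least significant, giving 0x94A5D798CDDF317C.

0x94A5D798CDDF317C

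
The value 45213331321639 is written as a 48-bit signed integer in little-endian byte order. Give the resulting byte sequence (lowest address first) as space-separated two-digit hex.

27 73 8D 0C 1F 29

45213331321639 in hexadecimal, padded to 48 bits, is 0x291F0C8D7327.
Split into bytes (most-significant first): 29 1F 0C 8D 73 27.
Little-endian: lowest address holds the least-significant byte.
So at ascending addresses the bytes are 27 73 8D 0C 1F 29.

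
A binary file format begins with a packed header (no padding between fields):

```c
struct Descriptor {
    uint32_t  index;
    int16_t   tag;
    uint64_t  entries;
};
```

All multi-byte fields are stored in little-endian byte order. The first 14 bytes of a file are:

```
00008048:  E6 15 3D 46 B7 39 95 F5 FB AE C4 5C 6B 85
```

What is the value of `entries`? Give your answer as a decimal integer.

`entries` follows `index` (4 B), `tag` (2 B), so it starts at offset 4 + 2 = 6 and occupies 8 bytes.
Bytes at offsets 6..13: 95 F5 FB AE C4 5C 6B 85.
Little-endian: lowest address holds the least-significant byte.
Reassemble most-significant byte first: 85 6B 5C C4 AE FB F5 95 → 0x856B5CC4AEFBF595.
0x856B5CC4AEFBF595 = 9613879829371549077.

9613879829371549077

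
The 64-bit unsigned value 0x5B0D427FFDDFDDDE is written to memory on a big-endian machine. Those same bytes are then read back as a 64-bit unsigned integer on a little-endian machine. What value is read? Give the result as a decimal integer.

Stored big-endian, the bytes at ascending addresses are 5B 0D 42 7F FD DF DD DE.
Read back as little-endian, the first byte is least significant, giving 0xDEDDDFFD7F420D5B.
0xDEDDDFFD7F420D5B = 16059238126127811931.

16059238126127811931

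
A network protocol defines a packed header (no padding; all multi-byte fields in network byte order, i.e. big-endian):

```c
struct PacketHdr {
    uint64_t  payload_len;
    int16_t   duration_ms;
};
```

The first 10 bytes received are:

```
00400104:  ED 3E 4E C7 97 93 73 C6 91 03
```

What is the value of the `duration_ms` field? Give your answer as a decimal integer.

`duration_ms` follows `payload_len` (8 bytes), so it starts at byte offset 8 and occupies 2 bytes.
Bytes at offsets 8..9: 91 03.
Big-endian stores the most-significant byte at the lowest address.
The bytes are already most-significant first: 0x9103.
Top bit is set, so as a signed 16-bit value this is 0x9103 − 2^16 = -28413.

-28413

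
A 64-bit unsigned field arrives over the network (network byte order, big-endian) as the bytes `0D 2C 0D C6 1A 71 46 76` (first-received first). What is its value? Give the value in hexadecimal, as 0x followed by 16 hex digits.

0x0D2C0DC61A714676

Big-endian: lowest address holds the most-significant byte.
The bytes are already most-significant first: 0x0D2C0DC61A714676.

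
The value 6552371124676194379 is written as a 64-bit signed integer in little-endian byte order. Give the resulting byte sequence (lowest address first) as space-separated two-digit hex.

4B F0 D9 6A D2 B2 EE 5A

6552371124676194379 in hexadecimal, padded to 64 bits, is 0x5AEEB2D26AD9F04B.
Split into bytes (most-significant first): 5A EE B2 D2 6A D9 F0 4B.
In little-endian order the low byte comes first in memory.
So at ascending addresses the bytes are 4B F0 D9 6A D2 B2 EE 5A.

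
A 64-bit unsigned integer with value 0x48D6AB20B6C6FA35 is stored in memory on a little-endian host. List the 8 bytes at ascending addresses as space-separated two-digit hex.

35 FA C6 B6 20 AB D6 48

Split into bytes (most-significant first): 48 D6 AB 20 B6 C6 FA 35.
In little-endian order the low byte comes first in memory.
So at ascending addresses the bytes are 35 FA C6 B6 20 AB D6 48.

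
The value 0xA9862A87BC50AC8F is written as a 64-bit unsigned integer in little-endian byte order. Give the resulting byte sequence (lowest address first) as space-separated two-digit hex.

Split into bytes (most-significant first): A9 86 2A 87 BC 50 AC 8F.
Little-endian stores the least-significant byte at the lowest address.
So at ascending addresses the bytes are 8F AC 50 BC 87 2A 86 A9.

8F AC 50 BC 87 2A 86 A9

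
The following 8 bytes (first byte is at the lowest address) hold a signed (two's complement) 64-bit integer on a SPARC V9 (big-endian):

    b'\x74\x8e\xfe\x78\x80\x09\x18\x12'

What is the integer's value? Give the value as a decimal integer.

In big-endian order the high byte comes first in memory.
The bytes are already most-significant first: 0x748EFE7880091812.
0x748EFE7880091812 = 8398930148590163986.

8398930148590163986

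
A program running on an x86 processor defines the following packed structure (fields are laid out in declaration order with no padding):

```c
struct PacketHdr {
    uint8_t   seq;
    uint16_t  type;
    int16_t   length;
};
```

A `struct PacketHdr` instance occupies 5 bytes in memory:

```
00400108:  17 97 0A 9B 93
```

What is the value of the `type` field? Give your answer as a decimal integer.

2711

`type` follows `seq` (1 byte), so it starts at byte offset 1 and occupies 2 bytes.
Bytes at offsets 1..2: 97 0A.
Little-endian stores the least-significant byte at the lowest address.
Reassemble most-significant byte first: 0A 97 → 0x0A97.
0x0A97 = 2711.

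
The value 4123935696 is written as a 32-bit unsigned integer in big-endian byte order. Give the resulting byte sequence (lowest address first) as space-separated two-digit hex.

4123935696 in hexadecimal, padded to 32 bits, is 0xF5CE43D0.
Split into bytes (most-significant first): F5 CE 43 D0.
In big-endian order the high byte comes first in memory.
So the memory order matches the most-significant-first order: F5 CE 43 D0.

F5 CE 43 D0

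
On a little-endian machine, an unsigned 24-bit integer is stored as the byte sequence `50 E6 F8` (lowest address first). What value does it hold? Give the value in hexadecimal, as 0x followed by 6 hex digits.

0xF8E650

Little-endian stores the least-significant byte at the lowest address.
Reassemble most-significant byte first: F8 E6 50 → 0xF8E650.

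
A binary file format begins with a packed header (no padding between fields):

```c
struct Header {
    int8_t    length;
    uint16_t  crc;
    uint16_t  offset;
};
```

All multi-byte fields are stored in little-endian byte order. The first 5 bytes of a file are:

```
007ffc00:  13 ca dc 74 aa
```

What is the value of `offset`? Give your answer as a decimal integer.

`offset` follows `length` (1 B), `crc` (2 B), so it starts at offset 1 + 2 = 3 and occupies 2 bytes.
Bytes at offsets 3..4: 74 AA.
Little-endian stores the least-significant byte at the lowest address.
Reassemble most-significant byte first: AA 74 → 0xAA74.
0xAA74 = 43636.

43636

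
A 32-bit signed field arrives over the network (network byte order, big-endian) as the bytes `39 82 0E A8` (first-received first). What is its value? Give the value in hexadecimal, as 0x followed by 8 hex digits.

Big-endian: lowest address holds the most-significant byte.
The bytes are already most-significant first: 0x39820EA8.

0x39820EA8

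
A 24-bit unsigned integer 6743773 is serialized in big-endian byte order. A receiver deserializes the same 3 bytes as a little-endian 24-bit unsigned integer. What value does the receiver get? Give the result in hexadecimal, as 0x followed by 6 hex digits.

0xDDE666

6743773 in 24-bit hexadecimal is 0x66E6DD.
Stored big-endian, the bytes at ascending addresses are 66 E6 DD.
Read back as little-endian, the first byte is least significant, giving 0xDDE666.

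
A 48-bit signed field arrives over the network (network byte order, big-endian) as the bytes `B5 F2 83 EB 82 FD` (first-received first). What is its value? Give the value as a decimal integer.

-81421776747779

In big-endian order the high byte comes first in memory.
The bytes are already most-significant first: 0xB5F283EB82FD.
Top bit is set, so as a signed 48-bit value this is 0xB5F283EB82FD − 2^48 = -81421776747779.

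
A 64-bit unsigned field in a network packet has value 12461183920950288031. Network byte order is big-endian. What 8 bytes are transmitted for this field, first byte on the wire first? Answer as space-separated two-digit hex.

AC EF 04 C1 01 0D 1E 9F

12461183920950288031 in hexadecimal, padded to 64 bits, is 0xACEF04C1010D1E9F.
Split into bytes (most-significant first): AC EF 04 C1 01 0D 1E 9F.
Big-endian: lowest address holds the most-significant byte.
So the memory order matches the most-significant-first order: AC EF 04 C1 01 0D 1E 9F.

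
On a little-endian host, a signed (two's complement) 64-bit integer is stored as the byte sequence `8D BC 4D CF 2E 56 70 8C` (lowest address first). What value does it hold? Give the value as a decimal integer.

Little-endian: lowest address holds the least-significant byte.
Reassemble most-significant byte first: 8C 70 56 2E CF 4D BC 8D → 0x8C70562ECF4DBC8D.
Top bit is set, so as a signed 64-bit value this is 0x8C70562ECF4DBC8D − 2^64 = -8327060951961584499.

-8327060951961584499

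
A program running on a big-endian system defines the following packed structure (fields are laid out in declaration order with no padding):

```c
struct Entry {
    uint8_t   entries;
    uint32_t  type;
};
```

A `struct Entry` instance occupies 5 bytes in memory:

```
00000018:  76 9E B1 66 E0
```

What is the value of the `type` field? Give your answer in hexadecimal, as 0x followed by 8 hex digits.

0x9EB166E0

`type` follows `entries` (1 byte), so it starts at byte offset 1 and occupies 4 bytes.
Bytes at offsets 1..4: 9E B1 66 E0.
In big-endian order the high byte comes first in memory.
The bytes are already most-significant first: 0x9EB166E0.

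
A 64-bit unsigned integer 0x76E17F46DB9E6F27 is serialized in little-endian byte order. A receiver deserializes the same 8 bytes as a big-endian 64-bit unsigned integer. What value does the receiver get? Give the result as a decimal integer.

Stored little-endian, the bytes at ascending addresses are 27 6F 9E DB 46 7F E1 76.
Read back as big-endian, the last byte is least significant, giving 0x276F9EDB467FE176.
0x276F9EDB467FE176 = 2841664554511884662.

2841664554511884662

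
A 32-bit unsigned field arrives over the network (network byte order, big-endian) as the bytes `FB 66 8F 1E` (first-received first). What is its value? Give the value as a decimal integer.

4217802526

In big-endian order the high byte comes first in memory.
The bytes are already most-significant first: 0xFB668F1E.
0xFB668F1E = 4217802526.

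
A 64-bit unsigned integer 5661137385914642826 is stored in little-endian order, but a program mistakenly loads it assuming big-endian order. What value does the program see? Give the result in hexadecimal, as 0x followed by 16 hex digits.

0x8A3120607566904E

5661137385914642826 in 64-bit hexadecimal is 0x4E9066756020318A.
Stored little-endian, the bytes at ascending addresses are 8A 31 20 60 75 66 90 4E.
Read back as big-endian, the last byte is least significant, giving 0x8A3120607566904E.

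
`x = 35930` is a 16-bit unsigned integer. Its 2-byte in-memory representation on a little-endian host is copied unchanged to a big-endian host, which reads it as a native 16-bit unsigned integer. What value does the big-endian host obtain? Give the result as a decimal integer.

23180

35930 in 16-bit hexadecimal is 0x8C5A.
Stored little-endian, the bytes at ascending addresses are 5A 8C.
Read back as big-endian, the last byte is least significant, giving 0x5A8C.
0x5A8C = 23180.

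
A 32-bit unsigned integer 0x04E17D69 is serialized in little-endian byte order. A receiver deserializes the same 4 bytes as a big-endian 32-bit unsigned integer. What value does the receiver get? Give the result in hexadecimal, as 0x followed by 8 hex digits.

Stored little-endian, the bytes at ascending addresses are 69 7D E1 04.
Read back as big-endian, the last byte is least significant, giving 0x697DE104.

0x697DE104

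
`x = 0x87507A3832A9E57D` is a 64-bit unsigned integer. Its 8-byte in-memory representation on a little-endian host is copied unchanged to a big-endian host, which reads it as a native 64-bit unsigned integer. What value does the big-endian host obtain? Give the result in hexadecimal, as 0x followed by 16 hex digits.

Stored little-endian, the bytes at ascending addresses are 7D E5 A9 32 38 7A 50 87.
Read back as big-endian, the last byte is least significant, giving 0x7DE5A932387A5087.

0x7DE5A932387A5087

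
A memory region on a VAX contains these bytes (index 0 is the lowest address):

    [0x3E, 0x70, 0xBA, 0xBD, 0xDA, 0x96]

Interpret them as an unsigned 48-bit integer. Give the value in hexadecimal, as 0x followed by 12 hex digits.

Little-endian: lowest address holds the least-significant byte.
Reassemble most-significant byte first: 96 DA BD BA 70 3E → 0x96DABDBA703E.

0x96DABDBA703E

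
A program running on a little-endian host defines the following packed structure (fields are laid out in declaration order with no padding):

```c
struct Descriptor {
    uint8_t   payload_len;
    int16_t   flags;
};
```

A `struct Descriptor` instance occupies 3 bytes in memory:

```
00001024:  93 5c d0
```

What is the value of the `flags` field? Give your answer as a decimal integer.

-12196

`flags` follows `payload_len` (1 byte), so it starts at byte offset 1 and occupies 2 bytes.
Bytes at offsets 1..2: 5C D0.
Little-endian: lowest address holds the least-significant byte.
Reassemble most-significant byte first: D0 5C → 0xD05C.
Top bit is set, so as a signed 16-bit value this is 0xD05C − 2^16 = -12196.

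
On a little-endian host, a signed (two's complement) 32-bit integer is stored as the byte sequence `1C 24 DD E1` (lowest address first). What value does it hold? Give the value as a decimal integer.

Little-endian stores the least-significant byte at the lowest address.
Reassemble most-significant byte first: E1 DD 24 1C → 0xE1DD241C.
Top bit is set, so as a signed 32-bit value this is 0xE1DD241C − 2^32 = -505600996.

-505600996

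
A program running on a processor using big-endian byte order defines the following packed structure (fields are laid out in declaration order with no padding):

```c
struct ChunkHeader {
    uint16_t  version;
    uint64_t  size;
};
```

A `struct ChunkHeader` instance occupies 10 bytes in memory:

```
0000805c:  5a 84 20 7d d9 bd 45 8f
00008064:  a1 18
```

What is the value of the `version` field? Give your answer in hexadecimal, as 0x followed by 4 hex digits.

0x5A84

`version` is the first field, at byte offset 0, occupying 2 bytes.
Bytes at offsets 0..1: 5A 84.
In big-endian order the high byte comes first in memory.
The bytes are already most-significant first: 0x5A84.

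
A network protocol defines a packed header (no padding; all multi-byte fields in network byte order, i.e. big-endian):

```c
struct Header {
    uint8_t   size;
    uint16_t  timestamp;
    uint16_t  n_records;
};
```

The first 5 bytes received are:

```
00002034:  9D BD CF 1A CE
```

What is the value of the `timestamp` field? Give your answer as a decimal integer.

`timestamp` follows `size` (1 byte), so it starts at byte offset 1 and occupies 2 bytes.
Bytes at offsets 1..2: BD CF.
Big-endian stores the most-significant byte at the lowest address.
The bytes are already most-significant first: 0xBDCF.
0xBDCF = 48591.

48591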